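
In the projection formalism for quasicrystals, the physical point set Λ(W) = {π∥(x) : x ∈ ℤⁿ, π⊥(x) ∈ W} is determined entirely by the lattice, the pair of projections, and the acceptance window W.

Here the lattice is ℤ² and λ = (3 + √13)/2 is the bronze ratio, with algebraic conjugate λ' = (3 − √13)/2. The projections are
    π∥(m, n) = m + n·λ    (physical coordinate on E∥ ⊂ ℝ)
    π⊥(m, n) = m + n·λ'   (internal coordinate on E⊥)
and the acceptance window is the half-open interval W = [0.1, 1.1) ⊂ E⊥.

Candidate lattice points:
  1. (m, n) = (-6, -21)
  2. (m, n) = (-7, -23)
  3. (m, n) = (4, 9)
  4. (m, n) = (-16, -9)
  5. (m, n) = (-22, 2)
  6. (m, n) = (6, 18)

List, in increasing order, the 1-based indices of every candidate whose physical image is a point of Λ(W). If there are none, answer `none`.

1, 6

Compute λ' = (3−√13)/2 = -0.302776, so π⊥(m,n) = m -0.302776·n.
[1] lift (-6,-21): star map gives 0.358288; window check 0.1 ≤ 0.358288 < 1.1 is true → IN Λ
[2] lift (-7,-23): star map gives -0.036160; window check 0.1 ≤ -0.036160 < 1.1 is false → out
[3] lift (4,9): star map gives 1.275019; window check 0.1 ≤ 1.275019 < 1.1 is false → out
[4] lift (-16,-9): star map gives -13.275019; window check 0.1 ≤ -13.275019 < 1.1 is false → out
[5] lift (-22,2): star map gives -22.605551; window check 0.1 ≤ -22.605551 < 1.1 is false → out
[6] lift (6,18): star map gives 0.550039; window check 0.1 ≤ 0.550039 < 1.1 is true → IN Λ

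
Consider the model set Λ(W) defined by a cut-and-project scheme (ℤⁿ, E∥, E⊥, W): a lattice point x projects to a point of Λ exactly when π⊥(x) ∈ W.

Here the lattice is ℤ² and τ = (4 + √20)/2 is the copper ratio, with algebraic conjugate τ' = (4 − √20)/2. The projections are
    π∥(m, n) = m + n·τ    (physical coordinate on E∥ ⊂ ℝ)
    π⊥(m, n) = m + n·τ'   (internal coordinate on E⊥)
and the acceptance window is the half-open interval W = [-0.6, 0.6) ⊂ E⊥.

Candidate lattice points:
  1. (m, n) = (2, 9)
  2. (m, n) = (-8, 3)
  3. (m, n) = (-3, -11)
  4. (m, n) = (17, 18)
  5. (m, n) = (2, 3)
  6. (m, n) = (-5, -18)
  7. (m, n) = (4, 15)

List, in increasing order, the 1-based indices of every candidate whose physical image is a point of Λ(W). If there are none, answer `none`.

1, 3, 7

Compute τ' = (4−√20)/2 = -0.23607, so π⊥(m,n) = m -0.23607·n.
#1 (2,9): internal coord 2 + (9)·τ' = -0.12461; -0.12461 ∈ [-0.6, 0.6) → IN Λ
#2 (-8,3): internal coord -8 + (3)·τ' = -8.70820; -8.70820 ∉ [-0.6, 0.6) → out
#3 (-3,-11): internal coord -3 + (-11)·τ' = -0.40325; -0.40325 ∈ [-0.6, 0.6) → IN Λ
#4 (17,18): internal coord 17 + (18)·τ' = +12.75078; +12.75078 ∉ [-0.6, 0.6) → out
#5 (2,3): internal coord 2 + (3)·τ' = +1.29180; +1.29180 ∉ [-0.6, 0.6) → out
#6 (-5,-18): internal coord -5 + (-18)·τ' = -0.75078; -0.75078 ∉ [-0.6, 0.6) → out
#7 (4,15): internal coord 4 + (15)·τ' = +0.45898; +0.45898 ∈ [-0.6, 0.6) → IN Λ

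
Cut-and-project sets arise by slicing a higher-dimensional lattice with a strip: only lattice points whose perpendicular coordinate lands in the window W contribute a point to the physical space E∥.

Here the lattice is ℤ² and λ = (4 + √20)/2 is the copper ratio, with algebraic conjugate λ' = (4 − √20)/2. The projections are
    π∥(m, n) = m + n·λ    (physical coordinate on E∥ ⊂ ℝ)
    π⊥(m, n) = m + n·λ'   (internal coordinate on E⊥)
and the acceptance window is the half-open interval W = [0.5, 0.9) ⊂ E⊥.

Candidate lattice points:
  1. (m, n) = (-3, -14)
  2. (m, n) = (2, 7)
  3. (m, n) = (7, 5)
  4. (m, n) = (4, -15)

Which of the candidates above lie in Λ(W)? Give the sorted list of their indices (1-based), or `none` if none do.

none

Numerically λ ≈ 4.236068 and λ' = −1/λ ≈ -0.236068.
[1] lift (-3,-14): star map gives 0.304952; window check 0.5 ≤ 0.304952 < 0.9 is false → out
[2] lift (2,7): star map gives 0.347524; window check 0.5 ≤ 0.347524 < 0.9 is false → out
[3] lift (7,5): star map gives 5.819660; window check 0.5 ≤ 5.819660 < 0.9 is false → out
[4] lift (4,-15): star map gives 7.541020; window check 0.5 ≤ 7.541020 < 0.9 is false → out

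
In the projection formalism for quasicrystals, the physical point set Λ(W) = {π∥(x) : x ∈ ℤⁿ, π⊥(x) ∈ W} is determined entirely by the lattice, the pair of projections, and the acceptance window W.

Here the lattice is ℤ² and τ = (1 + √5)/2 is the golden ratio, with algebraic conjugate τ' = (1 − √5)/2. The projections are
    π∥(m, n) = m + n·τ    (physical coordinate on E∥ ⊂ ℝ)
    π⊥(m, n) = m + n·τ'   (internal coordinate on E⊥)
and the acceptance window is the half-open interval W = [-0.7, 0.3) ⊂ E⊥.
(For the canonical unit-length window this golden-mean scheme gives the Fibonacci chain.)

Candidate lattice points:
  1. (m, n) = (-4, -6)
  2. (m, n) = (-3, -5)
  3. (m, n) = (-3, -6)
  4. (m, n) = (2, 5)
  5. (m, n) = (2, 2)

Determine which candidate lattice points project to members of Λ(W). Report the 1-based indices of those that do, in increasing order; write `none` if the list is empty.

Compute τ' = (1−√5)/2 = -0.61803, so π⊥(m,n) = m -0.61803·n.
candidate 1: (m,n)=(-4,-6) → π∥ = -4-6·τ ≈ -13.70820, π⊥ = -4-6·τ' ≈ -0.29180 ∈ [-0.7, 0.3) ⇒ IN Λ
candidate 2: (m,n)=(-3,-5) → π∥ = -3-5·τ ≈ -11.09017, π⊥ = -3-5·τ' ≈ 0.09017 ∈ [-0.7, 0.3) ⇒ IN Λ
candidate 3: (m,n)=(-3,-6) → π∥ = -3-6·τ ≈ -12.70820, π⊥ = -3-6·τ' ≈ 0.70820 ∉ [-0.7, 0.3) ⇒ out
candidate 4: (m,n)=(2,5) → π∥ = 2+5·τ ≈ 10.09017, π⊥ = 2+5·τ' ≈ -1.09017 ∉ [-0.7, 0.3) ⇒ out
candidate 5: (m,n)=(2,2) → π∥ = 2+2·τ ≈ 5.23607, π⊥ = 2+2·τ' ≈ 0.76393 ∉ [-0.7, 0.3) ⇒ out

1, 2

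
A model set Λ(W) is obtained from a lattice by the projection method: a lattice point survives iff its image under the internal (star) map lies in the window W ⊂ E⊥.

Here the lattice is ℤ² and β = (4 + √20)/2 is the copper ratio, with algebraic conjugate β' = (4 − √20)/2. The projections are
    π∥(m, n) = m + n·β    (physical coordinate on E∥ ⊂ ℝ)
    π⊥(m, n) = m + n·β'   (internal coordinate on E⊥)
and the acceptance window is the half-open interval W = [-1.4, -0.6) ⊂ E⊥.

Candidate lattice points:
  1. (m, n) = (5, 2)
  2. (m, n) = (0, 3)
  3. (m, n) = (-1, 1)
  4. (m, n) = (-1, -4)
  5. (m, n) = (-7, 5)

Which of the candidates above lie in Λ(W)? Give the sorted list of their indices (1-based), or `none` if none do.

Numerically β ≈ 4.236068 and β' = −1/β ≈ -0.236068.
[1] lift (5,2): star map gives 4.527864; window check -1.4 ≤ 4.527864 < -0.6 is false → out
[2] lift (0,3): star map gives -0.708204; window check -1.4 ≤ -0.708204 < -0.6 is true → IN Λ
[3] lift (-1,1): star map gives -1.236068; window check -1.4 ≤ -1.236068 < -0.6 is true → IN Λ
[4] lift (-1,-4): star map gives -0.055728; window check -1.4 ≤ -0.055728 < -0.6 is false → out
[5] lift (-7,5): star map gives -8.180340; window check -1.4 ≤ -8.180340 < -0.6 is false → out

2, 3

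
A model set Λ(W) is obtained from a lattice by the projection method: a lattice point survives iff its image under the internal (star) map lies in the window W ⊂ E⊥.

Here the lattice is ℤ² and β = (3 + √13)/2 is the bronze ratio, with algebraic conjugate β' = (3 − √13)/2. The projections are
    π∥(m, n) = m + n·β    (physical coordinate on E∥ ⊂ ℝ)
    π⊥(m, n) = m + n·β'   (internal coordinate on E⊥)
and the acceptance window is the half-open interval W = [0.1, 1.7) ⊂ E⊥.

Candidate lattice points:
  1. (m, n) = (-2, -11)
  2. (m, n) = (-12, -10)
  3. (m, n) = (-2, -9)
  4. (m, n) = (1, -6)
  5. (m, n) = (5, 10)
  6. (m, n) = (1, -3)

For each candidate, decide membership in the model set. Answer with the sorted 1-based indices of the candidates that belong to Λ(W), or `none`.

1, 3

Numerically β ≈ 3.3028 and β' = −1/β ≈ -0.3028.
candidate 1: (m,n)=(-2,-11) → π∥ = -2-11·β ≈ -38.3305, π⊥ = -2-11·β' ≈ 1.3305 ∈ [0.1, 1.7) ⇒ IN Λ
candidate 2: (m,n)=(-12,-10) → π∥ = -12-10·β ≈ -45.0278, π⊥ = -12-10·β' ≈ -8.9722 ∉ [0.1, 1.7) ⇒ out
candidate 3: (m,n)=(-2,-9) → π∥ = -2-9·β ≈ -31.7250, π⊥ = -2-9·β' ≈ 0.7250 ∈ [0.1, 1.7) ⇒ IN Λ
candidate 4: (m,n)=(1,-6) → π∥ = 1-6·β ≈ -18.8167, π⊥ = 1-6·β' ≈ 2.8167 ∉ [0.1, 1.7) ⇒ out
candidate 5: (m,n)=(5,10) → π∥ = 5+10·β ≈ 38.0278, π⊥ = 5+10·β' ≈ 1.9722 ∉ [0.1, 1.7) ⇒ out
candidate 6: (m,n)=(1,-3) → π∥ = 1-3·β ≈ -8.9083, π⊥ = 1-3·β' ≈ 1.9083 ∉ [0.1, 1.7) ⇒ out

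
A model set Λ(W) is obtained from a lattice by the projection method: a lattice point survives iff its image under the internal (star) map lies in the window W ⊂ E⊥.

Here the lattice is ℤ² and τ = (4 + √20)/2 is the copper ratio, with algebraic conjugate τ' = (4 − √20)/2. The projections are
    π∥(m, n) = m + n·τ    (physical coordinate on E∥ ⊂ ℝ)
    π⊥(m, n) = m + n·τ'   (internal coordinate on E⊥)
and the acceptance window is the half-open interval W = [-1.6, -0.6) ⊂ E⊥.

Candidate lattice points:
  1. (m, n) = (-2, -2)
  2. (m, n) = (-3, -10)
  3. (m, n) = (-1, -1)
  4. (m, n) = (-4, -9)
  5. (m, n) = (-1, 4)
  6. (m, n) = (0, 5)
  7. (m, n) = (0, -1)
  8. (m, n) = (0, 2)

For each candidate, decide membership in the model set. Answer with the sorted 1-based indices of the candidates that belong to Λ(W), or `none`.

1, 2, 3, 6

Compute τ' = (4−√20)/2 = -0.236068, so π⊥(m,n) = m -0.236068·n.
[1] lift (-2,-2): star map gives -1.527864; window check -1.6 ≤ -1.527864 < -0.6 is true → IN Λ
[2] lift (-3,-10): star map gives -0.639320; window check -1.6 ≤ -0.639320 < -0.6 is true → IN Λ
[3] lift (-1,-1): star map gives -0.763932; window check -1.6 ≤ -0.763932 < -0.6 is true → IN Λ
[4] lift (-4,-9): star map gives -1.875388; window check -1.6 ≤ -1.875388 < -0.6 is false → out
[5] lift (-1,4): star map gives -1.944272; window check -1.6 ≤ -1.944272 < -0.6 is false → out
[6] lift (0,5): star map gives -1.180340; window check -1.6 ≤ -1.180340 < -0.6 is true → IN Λ
[7] lift (0,-1): star map gives 0.236068; window check -1.6 ≤ 0.236068 < -0.6 is false → out
[8] lift (0,2): star map gives -0.472136; window check -1.6 ≤ -0.472136 < -0.6 is false → out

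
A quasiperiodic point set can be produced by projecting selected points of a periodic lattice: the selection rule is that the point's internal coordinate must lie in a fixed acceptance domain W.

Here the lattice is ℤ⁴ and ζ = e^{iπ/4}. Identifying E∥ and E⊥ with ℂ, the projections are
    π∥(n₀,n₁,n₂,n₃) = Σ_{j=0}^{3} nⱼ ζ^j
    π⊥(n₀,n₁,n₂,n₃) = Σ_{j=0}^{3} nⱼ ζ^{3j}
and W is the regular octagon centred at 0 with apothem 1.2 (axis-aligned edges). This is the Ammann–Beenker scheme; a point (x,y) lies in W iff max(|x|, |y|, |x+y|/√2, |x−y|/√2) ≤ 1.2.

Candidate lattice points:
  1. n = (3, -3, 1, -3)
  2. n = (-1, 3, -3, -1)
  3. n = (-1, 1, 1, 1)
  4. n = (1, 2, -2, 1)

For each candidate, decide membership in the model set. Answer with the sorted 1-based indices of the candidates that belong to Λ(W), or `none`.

π⊥(n) = n₀ + n₁ζ³ + n₂ζ⁶ + n₃ζ⁹ where ζ = e^{iπ/4}.
candidate 1: n = (3, -3, 1, -3) → π⊥ ≈ (+3.000000, -5.242641); max(|x|,|y|,|x±y|/√2) = 5.828427 > 1.2 ⇒ ∉ W
candidate 2: n = (-1, 3, -3, -1) → π⊥ ≈ (-3.828427, +4.414214); max(|x|,|y|,|x±y|/√2) = 5.828427 > 1.2 ⇒ ∉ W
candidate 3: n = (-1, 1, 1, 1) → π⊥ ≈ (-1.000000, +0.414214); max(|x|,|y|,|x±y|/√2) = 1.000000 ≤ 1.2 ⇒ ∈ W
candidate 4: n = (1, 2, -2, 1) → π⊥ ≈ (+0.292893, +4.121320); max(|x|,|y|,|x±y|/√2) = 4.121320 > 1.2 ⇒ ∉ W

3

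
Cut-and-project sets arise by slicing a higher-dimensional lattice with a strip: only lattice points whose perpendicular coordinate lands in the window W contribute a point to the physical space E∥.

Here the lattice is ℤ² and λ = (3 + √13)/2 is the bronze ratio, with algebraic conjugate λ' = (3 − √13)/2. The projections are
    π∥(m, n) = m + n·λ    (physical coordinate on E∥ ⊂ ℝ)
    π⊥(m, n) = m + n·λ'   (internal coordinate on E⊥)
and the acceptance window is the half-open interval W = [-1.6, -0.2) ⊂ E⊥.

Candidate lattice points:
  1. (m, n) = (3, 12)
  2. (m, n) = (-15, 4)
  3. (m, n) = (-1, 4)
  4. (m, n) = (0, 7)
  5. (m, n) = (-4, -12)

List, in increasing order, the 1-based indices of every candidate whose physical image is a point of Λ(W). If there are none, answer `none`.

1, 5

Compute λ' = (3−√13)/2 = -0.302776, so π⊥(m,n) = m -0.302776·n.
#1 (3,12): internal coord 3 + (12)·λ' = -0.633308; -0.633308 ∈ [-1.6, -0.2) → IN Λ
#2 (-15,4): internal coord -15 + (4)·λ' = -16.211103; -16.211103 ∉ [-1.6, -0.2) → out
#3 (-1,4): internal coord -1 + (4)·λ' = -2.211103; -2.211103 ∉ [-1.6, -0.2) → out
#4 (0,7): internal coord 0 + (7)·λ' = -2.119429; -2.119429 ∉ [-1.6, -0.2) → out
#5 (-4,-12): internal coord -4 + (-12)·λ' = -0.366692; -0.366692 ∈ [-1.6, -0.2) → IN Λ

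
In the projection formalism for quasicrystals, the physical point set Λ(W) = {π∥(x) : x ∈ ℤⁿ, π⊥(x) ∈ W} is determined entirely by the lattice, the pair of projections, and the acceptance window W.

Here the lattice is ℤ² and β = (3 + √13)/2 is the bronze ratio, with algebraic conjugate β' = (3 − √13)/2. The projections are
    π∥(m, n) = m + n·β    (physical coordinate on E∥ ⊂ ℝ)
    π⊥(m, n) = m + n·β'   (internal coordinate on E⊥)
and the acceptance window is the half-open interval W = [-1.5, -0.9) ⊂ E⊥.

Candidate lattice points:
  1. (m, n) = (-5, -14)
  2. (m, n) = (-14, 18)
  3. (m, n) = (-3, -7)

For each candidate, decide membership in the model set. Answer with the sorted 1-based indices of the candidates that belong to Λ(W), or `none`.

Numerically β ≈ 3.3028 and β' = −1/β ≈ -0.3028.
[1] lift (-5,-14): star map gives -0.7611; window check -1.5 ≤ -0.7611 < -0.9 is false → out
[2] lift (-14,18): star map gives -19.4500; window check -1.5 ≤ -19.4500 < -0.9 is false → out
[3] lift (-3,-7): star map gives -0.8806; window check -1.5 ≤ -0.8806 < -0.9 is false → out

none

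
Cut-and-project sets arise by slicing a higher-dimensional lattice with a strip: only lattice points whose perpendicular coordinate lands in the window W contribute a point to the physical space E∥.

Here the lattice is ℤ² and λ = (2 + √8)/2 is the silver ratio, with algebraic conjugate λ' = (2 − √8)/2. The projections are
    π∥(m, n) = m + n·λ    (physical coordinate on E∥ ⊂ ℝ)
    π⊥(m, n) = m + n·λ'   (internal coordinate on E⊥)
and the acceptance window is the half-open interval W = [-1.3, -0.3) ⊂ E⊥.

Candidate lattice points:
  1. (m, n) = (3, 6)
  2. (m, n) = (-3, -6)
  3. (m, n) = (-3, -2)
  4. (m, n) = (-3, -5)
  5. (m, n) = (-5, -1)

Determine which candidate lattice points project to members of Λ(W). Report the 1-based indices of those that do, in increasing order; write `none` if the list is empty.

2, 4

Numerically λ ≈ 2.4142 and λ' = −1/λ ≈ -0.4142.
#1 (3,6): internal coord 3 + (6)·λ' = +0.5147; +0.5147 ∉ [-1.3, -0.3) → out
#2 (-3,-6): internal coord -3 + (-6)·λ' = -0.5147; -0.5147 ∈ [-1.3, -0.3) → IN Λ
#3 (-3,-2): internal coord -3 + (-2)·λ' = -2.1716; -2.1716 ∉ [-1.3, -0.3) → out
#4 (-3,-5): internal coord -3 + (-5)·λ' = -0.9289; -0.9289 ∈ [-1.3, -0.3) → IN Λ
#5 (-5,-1): internal coord -5 + (-1)·λ' = -4.5858; -4.5858 ∉ [-1.3, -0.3) → out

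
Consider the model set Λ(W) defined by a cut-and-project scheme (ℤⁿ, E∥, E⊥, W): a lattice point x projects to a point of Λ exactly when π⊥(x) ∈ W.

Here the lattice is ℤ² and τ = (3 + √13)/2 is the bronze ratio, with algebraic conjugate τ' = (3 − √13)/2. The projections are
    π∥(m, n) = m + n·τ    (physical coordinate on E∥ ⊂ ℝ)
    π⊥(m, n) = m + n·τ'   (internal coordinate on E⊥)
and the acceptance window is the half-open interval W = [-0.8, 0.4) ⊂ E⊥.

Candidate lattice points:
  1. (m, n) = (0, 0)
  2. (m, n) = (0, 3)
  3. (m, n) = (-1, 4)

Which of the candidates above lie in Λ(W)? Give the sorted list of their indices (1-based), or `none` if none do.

1

Numerically τ ≈ 3.30278 and τ' = −1/τ ≈ -0.30278.
candidate 1: (m,n)=(0,0) → π∥ = 0+0·τ ≈ 0.00000, π⊥ = 0+0·τ' ≈ 0.00000 ∈ [-0.8, 0.4) ⇒ IN Λ
candidate 2: (m,n)=(0,3) → π∥ = 0+3·τ ≈ 9.90833, π⊥ = 0+3·τ' ≈ -0.90833 ∉ [-0.8, 0.4) ⇒ out
candidate 3: (m,n)=(-1,4) → π∥ = -1+4·τ ≈ 12.21110, π⊥ = -1+4·τ' ≈ -2.21110 ∉ [-0.8, 0.4) ⇒ out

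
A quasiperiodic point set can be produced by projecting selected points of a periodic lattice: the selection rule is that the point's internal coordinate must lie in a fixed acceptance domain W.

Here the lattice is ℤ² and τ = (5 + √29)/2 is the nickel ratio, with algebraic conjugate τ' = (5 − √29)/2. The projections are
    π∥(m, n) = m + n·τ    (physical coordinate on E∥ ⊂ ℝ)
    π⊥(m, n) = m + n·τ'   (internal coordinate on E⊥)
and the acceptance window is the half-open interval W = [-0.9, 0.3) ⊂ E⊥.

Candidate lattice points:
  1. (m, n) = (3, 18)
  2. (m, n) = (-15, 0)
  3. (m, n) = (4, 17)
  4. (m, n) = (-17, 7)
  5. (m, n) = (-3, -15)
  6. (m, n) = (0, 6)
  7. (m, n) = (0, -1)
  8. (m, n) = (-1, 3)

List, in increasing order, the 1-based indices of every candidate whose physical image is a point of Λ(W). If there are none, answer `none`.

1, 5, 7

τ' = (5−√29)/2 ≈ -0.192582.
[1] lift (3,18): star map gives -0.466483; window check -0.9 ≤ -0.466483 < 0.3 is true → IN Λ
[2] lift (-15,0): star map gives -15.000000; window check -0.9 ≤ -15.000000 < 0.3 is false → out
[3] lift (4,17): star map gives 0.726099; window check -0.9 ≤ 0.726099 < 0.3 is false → out
[4] lift (-17,7): star map gives -18.348077; window check -0.9 ≤ -18.348077 < 0.3 is false → out
[5] lift (-3,-15): star map gives -0.111264; window check -0.9 ≤ -0.111264 < 0.3 is true → IN Λ
[6] lift (0,6): star map gives -1.155494; window check -0.9 ≤ -1.155494 < 0.3 is false → out
[7] lift (0,-1): star map gives 0.192582; window check -0.9 ≤ 0.192582 < 0.3 is true → IN Λ
[8] lift (-1,3): star map gives -1.577747; window check -0.9 ≤ -1.577747 < 0.3 is false → out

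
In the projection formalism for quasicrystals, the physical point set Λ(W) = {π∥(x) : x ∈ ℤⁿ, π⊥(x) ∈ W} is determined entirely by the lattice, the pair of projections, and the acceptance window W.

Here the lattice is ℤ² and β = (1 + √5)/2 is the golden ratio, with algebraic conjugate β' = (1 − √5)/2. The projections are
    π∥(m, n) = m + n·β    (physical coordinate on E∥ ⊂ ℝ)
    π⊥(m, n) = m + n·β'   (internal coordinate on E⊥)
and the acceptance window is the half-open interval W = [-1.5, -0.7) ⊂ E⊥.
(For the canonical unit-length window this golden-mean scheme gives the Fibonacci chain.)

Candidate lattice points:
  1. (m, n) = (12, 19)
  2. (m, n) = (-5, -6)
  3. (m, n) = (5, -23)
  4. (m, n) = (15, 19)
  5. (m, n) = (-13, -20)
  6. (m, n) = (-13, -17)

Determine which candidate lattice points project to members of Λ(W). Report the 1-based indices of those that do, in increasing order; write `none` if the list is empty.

Compute β' = (1−√5)/2 = -0.6180, so π⊥(m,n) = m -0.6180·n.
[1] lift (12,19): star map gives 0.2574; window check -1.5 ≤ 0.2574 < -0.7 is false → out
[2] lift (-5,-6): star map gives -1.2918; window check -1.5 ≤ -1.2918 < -0.7 is true → IN Λ
[3] lift (5,-23): star map gives 19.2148; window check -1.5 ≤ 19.2148 < -0.7 is false → out
[4] lift (15,19): star map gives 3.2574; window check -1.5 ≤ 3.2574 < -0.7 is false → out
[5] lift (-13,-20): star map gives -0.6393; window check -1.5 ≤ -0.6393 < -0.7 is false → out
[6] lift (-13,-17): star map gives -2.4934; window check -1.5 ≤ -2.4934 < -0.7 is false → out

2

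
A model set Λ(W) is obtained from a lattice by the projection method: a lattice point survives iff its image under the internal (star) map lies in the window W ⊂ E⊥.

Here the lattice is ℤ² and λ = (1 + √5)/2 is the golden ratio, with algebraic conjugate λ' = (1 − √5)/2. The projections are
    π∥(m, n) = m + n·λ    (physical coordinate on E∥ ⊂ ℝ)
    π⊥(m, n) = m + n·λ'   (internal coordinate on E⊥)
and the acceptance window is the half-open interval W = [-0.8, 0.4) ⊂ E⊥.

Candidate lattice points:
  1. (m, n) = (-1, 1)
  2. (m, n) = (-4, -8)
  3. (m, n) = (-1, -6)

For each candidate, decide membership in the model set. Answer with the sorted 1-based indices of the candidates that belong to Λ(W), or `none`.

Compute λ' = (1−√5)/2 = -0.61803, so π⊥(m,n) = m -0.61803·n.
[1] lift (-1,1): star map gives -1.61803; window check -0.8 ≤ -1.61803 < 0.4 is false → out
[2] lift (-4,-8): star map gives 0.94427; window check -0.8 ≤ 0.94427 < 0.4 is false → out
[3] lift (-1,-6): star map gives 2.70820; window check -0.8 ≤ 2.70820 < 0.4 is false → out

none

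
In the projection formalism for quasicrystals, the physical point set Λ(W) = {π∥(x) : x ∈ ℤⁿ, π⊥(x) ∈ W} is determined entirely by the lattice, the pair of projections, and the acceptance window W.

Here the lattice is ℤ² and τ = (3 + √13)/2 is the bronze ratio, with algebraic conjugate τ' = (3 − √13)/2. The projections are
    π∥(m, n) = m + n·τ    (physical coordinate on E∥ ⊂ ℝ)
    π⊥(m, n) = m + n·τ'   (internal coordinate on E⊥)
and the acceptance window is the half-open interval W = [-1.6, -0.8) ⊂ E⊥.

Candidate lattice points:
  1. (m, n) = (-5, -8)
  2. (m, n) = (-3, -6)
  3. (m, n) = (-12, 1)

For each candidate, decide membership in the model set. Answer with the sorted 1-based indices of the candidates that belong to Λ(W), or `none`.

2

τ' = (3−√13)/2 ≈ -0.3028.
#1 (-5,-8): internal coord -5 + (-8)·τ' = -2.5778; -2.5778 ∉ [-1.6, -0.8) → out
#2 (-3,-6): internal coord -3 + (-6)·τ' = -1.1833; -1.1833 ∈ [-1.6, -0.8) → IN Λ
#3 (-12,1): internal coord -12 + (1)·τ' = -12.3028; -12.3028 ∉ [-1.6, -0.8) → out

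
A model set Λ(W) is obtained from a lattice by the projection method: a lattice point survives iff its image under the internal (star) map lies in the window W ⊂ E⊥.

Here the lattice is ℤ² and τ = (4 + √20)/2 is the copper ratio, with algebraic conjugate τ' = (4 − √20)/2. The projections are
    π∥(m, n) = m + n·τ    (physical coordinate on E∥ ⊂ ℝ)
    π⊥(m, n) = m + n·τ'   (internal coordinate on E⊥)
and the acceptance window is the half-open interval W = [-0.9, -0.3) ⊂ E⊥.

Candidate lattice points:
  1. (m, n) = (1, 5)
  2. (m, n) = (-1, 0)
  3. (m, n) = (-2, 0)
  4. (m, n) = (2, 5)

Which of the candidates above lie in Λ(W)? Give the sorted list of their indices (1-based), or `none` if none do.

Compute τ' = (4−√20)/2 = -0.236068, so π⊥(m,n) = m -0.236068·n.
#1 (1,5): internal coord 1 + (5)·τ' = -0.180340; -0.180340 ∉ [-0.9, -0.3) → out
#2 (-1,0): internal coord -1 + (0)·τ' = -1.000000; -1.000000 ∉ [-0.9, -0.3) → out
#3 (-2,0): internal coord -2 + (0)·τ' = -2.000000; -2.000000 ∉ [-0.9, -0.3) → out
#4 (2,5): internal coord 2 + (5)·τ' = +0.819660; +0.819660 ∉ [-0.9, -0.3) → out

none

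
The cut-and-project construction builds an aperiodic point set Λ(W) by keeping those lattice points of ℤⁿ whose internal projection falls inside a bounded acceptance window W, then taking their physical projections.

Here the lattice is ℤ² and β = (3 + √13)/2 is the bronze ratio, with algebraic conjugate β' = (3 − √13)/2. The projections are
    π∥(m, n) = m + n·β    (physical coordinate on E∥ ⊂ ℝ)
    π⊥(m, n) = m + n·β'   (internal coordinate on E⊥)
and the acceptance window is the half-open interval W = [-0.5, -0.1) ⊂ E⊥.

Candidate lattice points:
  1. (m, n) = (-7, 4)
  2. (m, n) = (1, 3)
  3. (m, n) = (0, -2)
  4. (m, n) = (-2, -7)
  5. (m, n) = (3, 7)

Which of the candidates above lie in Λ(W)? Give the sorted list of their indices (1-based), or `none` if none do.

β' = (3−√13)/2 ≈ -0.3028.
candidate 1: (m,n)=(-7,4) → π∥ = -7+4·β ≈ 6.2111, π⊥ = -7+4·β' ≈ -8.2111 ∉ [-0.5, -0.1) ⇒ out
candidate 2: (m,n)=(1,3) → π∥ = 1+3·β ≈ 10.9083, π⊥ = 1+3·β' ≈ 0.0917 ∉ [-0.5, -0.1) ⇒ out
candidate 3: (m,n)=(0,-2) → π∥ = 0-2·β ≈ -6.6056, π⊥ = 0-2·β' ≈ 0.6056 ∉ [-0.5, -0.1) ⇒ out
candidate 4: (m,n)=(-2,-7) → π∥ = -2-7·β ≈ -25.1194, π⊥ = -2-7·β' ≈ 0.1194 ∉ [-0.5, -0.1) ⇒ out
candidate 5: (m,n)=(3,7) → π∥ = 3+7·β ≈ 26.1194, π⊥ = 3+7·β' ≈ 0.8806 ∉ [-0.5, -0.1) ⇒ out

none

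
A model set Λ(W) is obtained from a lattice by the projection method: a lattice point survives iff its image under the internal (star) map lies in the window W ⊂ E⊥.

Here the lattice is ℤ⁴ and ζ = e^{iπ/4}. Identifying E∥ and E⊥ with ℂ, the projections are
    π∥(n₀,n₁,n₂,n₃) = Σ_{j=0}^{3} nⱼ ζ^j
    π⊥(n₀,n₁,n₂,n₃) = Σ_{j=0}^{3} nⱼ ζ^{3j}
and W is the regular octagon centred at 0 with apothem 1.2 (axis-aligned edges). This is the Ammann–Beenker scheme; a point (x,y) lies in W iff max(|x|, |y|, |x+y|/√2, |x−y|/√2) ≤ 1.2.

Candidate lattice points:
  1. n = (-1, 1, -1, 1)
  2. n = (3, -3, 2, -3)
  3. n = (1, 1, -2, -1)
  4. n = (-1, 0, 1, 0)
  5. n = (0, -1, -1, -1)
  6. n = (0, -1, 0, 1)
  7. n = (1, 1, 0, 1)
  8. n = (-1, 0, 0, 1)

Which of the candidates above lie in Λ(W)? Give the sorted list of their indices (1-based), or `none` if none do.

Internal map: ζ^{3j} for j=0..3 gives (1,0), (−√2/2,√2/2), (0,−1), (√2/2,√2/2).
#1 (-1, 1, -1, 1): internal (-1.00000, 2.41421); octagon support 2.41421 vs apothem 1.2 → ∉ W
#2 (3, -3, 2, -3): internal (3.00000, -6.24264); octagon support 6.53553 vs apothem 1.2 → ∉ W
#3 (1, 1, -2, -1): internal (-0.41421, 2.00000); octagon support 2.00000 vs apothem 1.2 → ∉ W
#4 (-1, 0, 1, 0): internal (-1.00000, -1.00000); octagon support 1.41421 vs apothem 1.2 → ∉ W
#5 (0, -1, -1, -1): internal (0.00000, -0.41421); octagon support 0.41421 vs apothem 1.2 → ∈ W
#6 (0, -1, 0, 1): internal (1.41421, 0.00000); octagon support 1.41421 vs apothem 1.2 → ∉ W
#7 (1, 1, 0, 1): internal (1.00000, 1.41421); octagon support 1.70711 vs apothem 1.2 → ∉ W
#8 (-1, 0, 0, 1): internal (-0.29289, 0.70711); octagon support 0.70711 vs apothem 1.2 → ∈ W

5, 8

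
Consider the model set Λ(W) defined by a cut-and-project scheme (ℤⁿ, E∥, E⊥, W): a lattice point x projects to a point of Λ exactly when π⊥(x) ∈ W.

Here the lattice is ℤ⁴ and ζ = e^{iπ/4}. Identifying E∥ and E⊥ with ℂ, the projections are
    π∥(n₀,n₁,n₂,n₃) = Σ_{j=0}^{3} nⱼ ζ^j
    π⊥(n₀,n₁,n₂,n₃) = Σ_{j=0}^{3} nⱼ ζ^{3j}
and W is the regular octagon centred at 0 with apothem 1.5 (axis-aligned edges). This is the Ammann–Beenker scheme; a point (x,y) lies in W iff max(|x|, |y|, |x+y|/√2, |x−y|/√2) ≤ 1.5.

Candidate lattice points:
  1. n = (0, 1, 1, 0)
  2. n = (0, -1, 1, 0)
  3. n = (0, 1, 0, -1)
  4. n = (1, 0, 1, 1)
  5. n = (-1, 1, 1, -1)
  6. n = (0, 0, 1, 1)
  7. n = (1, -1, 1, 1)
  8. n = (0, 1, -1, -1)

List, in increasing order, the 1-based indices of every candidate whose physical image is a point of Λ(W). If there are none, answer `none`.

1, 3, 6

π⊥(n) = n₀ + n₁ζ³ + n₂ζ⁶ + n₃ζ⁹ where ζ = e^{iπ/4}.
candidate 1: n = (0, 1, 1, 0) → π⊥ ≈ (-0.707107, -0.292893); max(|x|,|y|,|x±y|/√2) = 0.707107 ≤ 1.5 ⇒ ∈ W
candidate 2: n = (0, -1, 1, 0) → π⊥ ≈ (+0.707107, -1.707107); max(|x|,|y|,|x±y|/√2) = 1.707107 > 1.5 ⇒ ∉ W
candidate 3: n = (0, 1, 0, -1) → π⊥ ≈ (-1.414214, +0.000000); max(|x|,|y|,|x±y|/√2) = 1.414214 ≤ 1.5 ⇒ ∈ W
candidate 4: n = (1, 0, 1, 1) → π⊥ ≈ (+1.707107, -0.292893); max(|x|,|y|,|x±y|/√2) = 1.707107 > 1.5 ⇒ ∉ W
candidate 5: n = (-1, 1, 1, -1) → π⊥ ≈ (-2.414214, -1.000000); max(|x|,|y|,|x±y|/√2) = 2.414214 > 1.5 ⇒ ∉ W
candidate 6: n = (0, 0, 1, 1) → π⊥ ≈ (+0.707107, -0.292893); max(|x|,|y|,|x±y|/√2) = 0.707107 ≤ 1.5 ⇒ ∈ W
candidate 7: n = (1, -1, 1, 1) → π⊥ ≈ (+2.414214, -1.000000); max(|x|,|y|,|x±y|/√2) = 2.414214 > 1.5 ⇒ ∉ W
candidate 8: n = (0, 1, -1, -1) → π⊥ ≈ (-1.414214, +1.000000); max(|x|,|y|,|x±y|/√2) = 1.707107 > 1.5 ⇒ ∉ W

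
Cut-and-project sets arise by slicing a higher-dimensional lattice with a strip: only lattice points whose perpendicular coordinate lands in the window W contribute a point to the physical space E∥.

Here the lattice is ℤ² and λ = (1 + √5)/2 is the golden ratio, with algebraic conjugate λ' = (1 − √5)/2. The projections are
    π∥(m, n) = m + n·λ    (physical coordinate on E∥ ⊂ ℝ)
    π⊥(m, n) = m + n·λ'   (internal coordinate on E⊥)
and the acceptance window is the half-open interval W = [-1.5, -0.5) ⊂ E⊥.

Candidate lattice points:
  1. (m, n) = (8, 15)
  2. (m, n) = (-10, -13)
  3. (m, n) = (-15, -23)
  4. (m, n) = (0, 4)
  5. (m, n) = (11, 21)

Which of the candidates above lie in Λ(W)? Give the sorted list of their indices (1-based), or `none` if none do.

1, 3

Compute λ' = (1−√5)/2 = -0.618034, so π⊥(m,n) = m -0.618034·n.
candidate 1: (m,n)=(8,15) → π∥ = 8+15·λ ≈ 32.270510, π⊥ = 8+15·λ' ≈ -1.270510 ∈ [-1.5, -0.5) ⇒ IN Λ
candidate 2: (m,n)=(-10,-13) → π∥ = -10-13·λ ≈ -31.034442, π⊥ = -10-13·λ' ≈ -1.965558 ∉ [-1.5, -0.5) ⇒ out
candidate 3: (m,n)=(-15,-23) → π∥ = -15-23·λ ≈ -52.214782, π⊥ = -15-23·λ' ≈ -0.785218 ∈ [-1.5, -0.5) ⇒ IN Λ
candidate 4: (m,n)=(0,4) → π∥ = 0+4·λ ≈ 6.472136, π⊥ = 0+4·λ' ≈ -2.472136 ∉ [-1.5, -0.5) ⇒ out
candidate 5: (m,n)=(11,21) → π∥ = 11+21·λ ≈ 44.978714, π⊥ = 11+21·λ' ≈ -1.978714 ∉ [-1.5, -0.5) ⇒ out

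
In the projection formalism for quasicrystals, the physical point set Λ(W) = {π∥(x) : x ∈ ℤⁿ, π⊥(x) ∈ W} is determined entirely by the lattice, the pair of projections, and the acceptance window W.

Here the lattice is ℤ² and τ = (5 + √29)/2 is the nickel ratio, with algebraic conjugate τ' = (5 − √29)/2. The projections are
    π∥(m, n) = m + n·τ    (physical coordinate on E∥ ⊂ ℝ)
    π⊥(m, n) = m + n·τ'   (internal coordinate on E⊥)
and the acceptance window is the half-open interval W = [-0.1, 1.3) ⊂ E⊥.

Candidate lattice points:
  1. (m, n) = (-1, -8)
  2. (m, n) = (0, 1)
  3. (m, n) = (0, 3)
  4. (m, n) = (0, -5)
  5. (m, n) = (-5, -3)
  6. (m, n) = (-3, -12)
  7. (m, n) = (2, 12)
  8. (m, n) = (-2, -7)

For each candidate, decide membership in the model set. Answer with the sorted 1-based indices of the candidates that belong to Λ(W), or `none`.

1, 4

Numerically τ ≈ 5.1926 and τ' = −1/τ ≈ -0.1926.
candidate 1: (m,n)=(-1,-8) → π∥ = -1-8·τ ≈ -42.5407, π⊥ = -1-8·τ' ≈ 0.5407 ∈ [-0.1, 1.3) ⇒ IN Λ
candidate 2: (m,n)=(0,1) → π∥ = 0+1·τ ≈ 5.1926, π⊥ = 0+1·τ' ≈ -0.1926 ∉ [-0.1, 1.3) ⇒ out
candidate 3: (m,n)=(0,3) → π∥ = 0+3·τ ≈ 15.5777, π⊥ = 0+3·τ' ≈ -0.5777 ∉ [-0.1, 1.3) ⇒ out
candidate 4: (m,n)=(0,-5) → π∥ = 0-5·τ ≈ -25.9629, π⊥ = 0-5·τ' ≈ 0.9629 ∈ [-0.1, 1.3) ⇒ IN Λ
candidate 5: (m,n)=(-5,-3) → π∥ = -5-3·τ ≈ -20.5777, π⊥ = -5-3·τ' ≈ -4.4223 ∉ [-0.1, 1.3) ⇒ out
candidate 6: (m,n)=(-3,-12) → π∥ = -3-12·τ ≈ -65.3110, π⊥ = -3-12·τ' ≈ -0.6890 ∉ [-0.1, 1.3) ⇒ out
candidate 7: (m,n)=(2,12) → π∥ = 2+12·τ ≈ 64.3110, π⊥ = 2+12·τ' ≈ -0.3110 ∉ [-0.1, 1.3) ⇒ out
candidate 8: (m,n)=(-2,-7) → π∥ = -2-7·τ ≈ -38.3481, π⊥ = -2-7·τ' ≈ -0.6519 ∉ [-0.1, 1.3) ⇒ out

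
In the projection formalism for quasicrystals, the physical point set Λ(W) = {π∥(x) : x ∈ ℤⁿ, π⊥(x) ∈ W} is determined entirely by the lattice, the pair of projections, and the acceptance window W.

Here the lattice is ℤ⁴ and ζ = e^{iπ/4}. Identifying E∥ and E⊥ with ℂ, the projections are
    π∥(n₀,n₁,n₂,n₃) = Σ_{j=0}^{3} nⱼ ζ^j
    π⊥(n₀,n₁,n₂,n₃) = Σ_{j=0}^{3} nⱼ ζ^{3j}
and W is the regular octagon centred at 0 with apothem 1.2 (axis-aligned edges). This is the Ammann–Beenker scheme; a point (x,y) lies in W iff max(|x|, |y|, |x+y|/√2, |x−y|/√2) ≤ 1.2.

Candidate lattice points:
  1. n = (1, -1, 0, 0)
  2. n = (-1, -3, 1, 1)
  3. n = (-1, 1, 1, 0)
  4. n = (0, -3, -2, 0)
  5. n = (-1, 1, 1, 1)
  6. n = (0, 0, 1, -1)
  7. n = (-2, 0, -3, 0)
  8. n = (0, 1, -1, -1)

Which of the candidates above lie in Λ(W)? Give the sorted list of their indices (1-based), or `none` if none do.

With ζ = e^{iπ/4} the internal vectors are ζ^0,ζ^3,ζ^6,ζ^9.
#1 (1, -1, 0, 0): internal (1.7071, -0.7071); octagon support 1.7071 vs apothem 1.2 → ∉ W
#2 (-1, -3, 1, 1): internal (1.8284, -2.4142); octagon support 3.0000 vs apothem 1.2 → ∉ W
#3 (-1, 1, 1, 0): internal (-1.7071, -0.2929); octagon support 1.7071 vs apothem 1.2 → ∉ W
#4 (0, -3, -2, 0): internal (2.1213, -0.1213); octagon support 2.1213 vs apothem 1.2 → ∉ W
#5 (-1, 1, 1, 1): internal (-1.0000, 0.4142); octagon support 1.0000 vs apothem 1.2 → ∈ W
#6 (0, 0, 1, -1): internal (-0.7071, -1.7071); octagon support 1.7071 vs apothem 1.2 → ∉ W
#7 (-2, 0, -3, 0): internal (-2.0000, 3.0000); octagon support 3.5355 vs apothem 1.2 → ∉ W
#8 (0, 1, -1, -1): internal (-1.4142, 1.0000); octagon support 1.7071 vs apothem 1.2 → ∉ W

5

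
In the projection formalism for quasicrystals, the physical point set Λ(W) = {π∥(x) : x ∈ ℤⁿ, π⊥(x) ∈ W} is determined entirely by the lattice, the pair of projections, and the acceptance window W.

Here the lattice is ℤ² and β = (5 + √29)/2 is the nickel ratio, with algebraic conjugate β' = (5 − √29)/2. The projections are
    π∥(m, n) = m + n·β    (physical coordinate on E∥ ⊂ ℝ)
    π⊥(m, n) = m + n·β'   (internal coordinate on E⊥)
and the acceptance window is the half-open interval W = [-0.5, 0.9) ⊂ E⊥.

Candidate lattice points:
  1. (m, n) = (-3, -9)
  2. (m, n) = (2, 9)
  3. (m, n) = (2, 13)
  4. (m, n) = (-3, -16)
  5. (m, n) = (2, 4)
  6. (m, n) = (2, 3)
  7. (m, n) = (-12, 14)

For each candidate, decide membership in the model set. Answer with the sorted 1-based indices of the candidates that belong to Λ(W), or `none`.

2, 4

Numerically β ≈ 5.19258 and β' = −1/β ≈ -0.19258.
#1 (-3,-9): internal coord -3 + (-9)·β' = -1.26676; -1.26676 ∉ [-0.5, 0.9) → out
#2 (2,9): internal coord 2 + (9)·β' = +0.26676; +0.26676 ∈ [-0.5, 0.9) → IN Λ
#3 (2,13): internal coord 2 + (13)·β' = -0.50357; -0.50357 ∉ [-0.5, 0.9) → out
#4 (-3,-16): internal coord -3 + (-16)·β' = +0.08132; +0.08132 ∈ [-0.5, 0.9) → IN Λ
#5 (2,4): internal coord 2 + (4)·β' = +1.22967; +1.22967 ∉ [-0.5, 0.9) → out
#6 (2,3): internal coord 2 + (3)·β' = +1.42225; +1.42225 ∉ [-0.5, 0.9) → out
#7 (-12,14): internal coord -12 + (14)·β' = -14.69615; -14.69615 ∉ [-0.5, 0.9) → out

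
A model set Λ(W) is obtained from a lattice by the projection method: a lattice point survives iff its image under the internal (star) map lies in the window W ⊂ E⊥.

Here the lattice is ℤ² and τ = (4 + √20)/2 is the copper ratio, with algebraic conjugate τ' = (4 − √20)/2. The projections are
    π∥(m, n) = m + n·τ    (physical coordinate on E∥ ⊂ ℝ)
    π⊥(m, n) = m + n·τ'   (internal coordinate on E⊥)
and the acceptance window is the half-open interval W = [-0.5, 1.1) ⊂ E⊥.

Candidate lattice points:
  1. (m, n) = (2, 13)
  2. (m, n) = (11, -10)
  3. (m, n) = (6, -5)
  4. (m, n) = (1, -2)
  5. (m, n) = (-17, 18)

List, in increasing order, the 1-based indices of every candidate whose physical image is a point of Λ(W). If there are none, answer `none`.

none

Numerically τ ≈ 4.2361 and τ' = −1/τ ≈ -0.2361.
[1] lift (2,13): star map gives -1.0689; window check -0.5 ≤ -1.0689 < 1.1 is false → out
[2] lift (11,-10): star map gives 13.3607; window check -0.5 ≤ 13.3607 < 1.1 is false → out
[3] lift (6,-5): star map gives 7.1803; window check -0.5 ≤ 7.1803 < 1.1 is false → out
[4] lift (1,-2): star map gives 1.4721; window check -0.5 ≤ 1.4721 < 1.1 is false → out
[5] lift (-17,18): star map gives -21.2492; window check -0.5 ≤ -21.2492 < 1.1 is false → out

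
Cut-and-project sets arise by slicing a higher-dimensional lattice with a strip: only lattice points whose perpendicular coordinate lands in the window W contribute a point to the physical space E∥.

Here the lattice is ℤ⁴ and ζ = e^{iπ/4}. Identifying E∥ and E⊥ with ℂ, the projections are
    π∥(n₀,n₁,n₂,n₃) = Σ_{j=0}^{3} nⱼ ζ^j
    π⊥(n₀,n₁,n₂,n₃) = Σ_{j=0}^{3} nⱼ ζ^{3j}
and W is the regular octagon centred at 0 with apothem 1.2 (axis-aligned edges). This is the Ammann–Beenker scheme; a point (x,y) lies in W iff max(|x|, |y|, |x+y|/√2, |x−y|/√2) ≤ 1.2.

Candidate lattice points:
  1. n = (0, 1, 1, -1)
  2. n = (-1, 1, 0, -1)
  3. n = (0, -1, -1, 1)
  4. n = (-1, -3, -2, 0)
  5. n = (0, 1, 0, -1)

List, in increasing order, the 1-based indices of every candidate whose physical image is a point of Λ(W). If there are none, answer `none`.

4

Internal map: ζ^{3j} for j=0..3 gives (1,0), (−√2/2,√2/2), (0,−1), (√2/2,√2/2).
#1 (0, 1, 1, -1): internal (-1.414214, -1.000000); octagon support 1.707107 vs apothem 1.2 → ∉ W
#2 (-1, 1, 0, -1): internal (-2.414214, 0.000000); octagon support 2.414214 vs apothem 1.2 → ∉ W
#3 (0, -1, -1, 1): internal (1.414214, 1.000000); octagon support 1.707107 vs apothem 1.2 → ∉ W
#4 (-1, -3, -2, 0): internal (1.121320, -0.121320); octagon support 1.121320 vs apothem 1.2 → ∈ W
#5 (0, 1, 0, -1): internal (-1.414214, 0.000000); octagon support 1.414214 vs apothem 1.2 → ∉ W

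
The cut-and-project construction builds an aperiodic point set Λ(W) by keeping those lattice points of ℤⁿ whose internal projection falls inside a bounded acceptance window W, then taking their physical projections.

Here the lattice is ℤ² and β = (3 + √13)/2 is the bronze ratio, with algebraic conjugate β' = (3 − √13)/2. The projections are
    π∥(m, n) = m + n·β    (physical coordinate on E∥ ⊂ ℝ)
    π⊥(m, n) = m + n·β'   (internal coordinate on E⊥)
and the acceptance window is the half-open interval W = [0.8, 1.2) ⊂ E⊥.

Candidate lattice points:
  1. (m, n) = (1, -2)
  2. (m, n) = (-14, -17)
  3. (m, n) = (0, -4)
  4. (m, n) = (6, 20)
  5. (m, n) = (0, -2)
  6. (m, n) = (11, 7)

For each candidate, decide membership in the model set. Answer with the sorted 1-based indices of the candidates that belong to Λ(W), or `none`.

Compute β' = (3−√13)/2 = -0.3028, so π⊥(m,n) = m -0.3028·n.
#1 (1,-2): internal coord 1 + (-2)·β' = +1.6056; +1.6056 ∉ [0.8, 1.2) → out
#2 (-14,-17): internal coord -14 + (-17)·β' = -8.8528; -8.8528 ∉ [0.8, 1.2) → out
#3 (0,-4): internal coord 0 + (-4)·β' = +1.2111; +1.2111 ∉ [0.8, 1.2) → out
#4 (6,20): internal coord 6 + (20)·β' = -0.0555; -0.0555 ∉ [0.8, 1.2) → out
#5 (0,-2): internal coord 0 + (-2)·β' = +0.6056; +0.6056 ∉ [0.8, 1.2) → out
#6 (11,7): internal coord 11 + (7)·β' = +8.8806; +8.8806 ∉ [0.8, 1.2) → out

none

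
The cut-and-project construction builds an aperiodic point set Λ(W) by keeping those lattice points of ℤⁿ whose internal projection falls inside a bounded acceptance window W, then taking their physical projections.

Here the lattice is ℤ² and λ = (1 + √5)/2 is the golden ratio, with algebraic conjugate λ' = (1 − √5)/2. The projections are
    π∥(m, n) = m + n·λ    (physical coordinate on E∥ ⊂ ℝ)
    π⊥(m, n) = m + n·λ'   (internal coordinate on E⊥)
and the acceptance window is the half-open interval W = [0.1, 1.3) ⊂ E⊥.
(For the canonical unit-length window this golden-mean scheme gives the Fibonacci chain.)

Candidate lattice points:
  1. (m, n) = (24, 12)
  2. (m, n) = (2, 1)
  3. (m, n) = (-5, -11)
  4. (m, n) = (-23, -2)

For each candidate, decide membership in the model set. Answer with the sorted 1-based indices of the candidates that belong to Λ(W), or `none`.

none

Compute λ' = (1−√5)/2 = -0.6180, so π⊥(m,n) = m -0.6180·n.
#1 (24,12): internal coord 24 + (12)·λ' = +16.5836; +16.5836 ∉ [0.1, 1.3) → out
#2 (2,1): internal coord 2 + (1)·λ' = +1.3820; +1.3820 ∉ [0.1, 1.3) → out
#3 (-5,-11): internal coord -5 + (-11)·λ' = +1.7984; +1.7984 ∉ [0.1, 1.3) → out
#4 (-23,-2): internal coord -23 + (-2)·λ' = -21.7639; -21.7639 ∉ [0.1, 1.3) → out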